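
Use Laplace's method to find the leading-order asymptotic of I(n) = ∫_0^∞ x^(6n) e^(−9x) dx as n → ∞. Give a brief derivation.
I(n) ~ (sqrt(2π·6n) / 9) · (6n/(9e))^(6n)

Write the integrand as exp(6n ln x − 9x) and set f(x) = 6n ln x − 9x. Then f'(x) = 6n/x − 9 = 0 at x* = 6n/9, and f''(x*) = −6n/x*^2 = −9^2/(6n). Laplace's method (interior maximum) gives
  I(n) ~ e^(f(x*)) · sqrt(2π / |f''(x*)|)
        = exp(6n ln(6n/9) − 6n) · sqrt(2π · 6n / 9^2)
        = (6n/9)^(6n) e^(−6n) · sqrt(2π·6n) / 9
        = (sqrt(2π·6n) / 9) · (6n/(9e))^(6n).
This matches Γ(6n+1)/9^(6n+1) with Stirling applied to Γ.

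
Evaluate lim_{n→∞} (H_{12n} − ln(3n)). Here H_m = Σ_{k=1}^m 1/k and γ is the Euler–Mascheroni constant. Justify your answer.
lim = ln 4 + γ

By Euler-Maclaurin, H_m = ln m + γ + O(1/m). So
  H_{12n} − ln(3n) = ln(12n) + γ − ln(3n) + O(1/n)
                       = ln(12/3) + γ + O(1/n).
Hence the limit is ln(12/3) + γ (= ln 4).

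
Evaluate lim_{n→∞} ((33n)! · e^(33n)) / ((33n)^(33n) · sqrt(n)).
lim = sqrt(2π·33)

Stirling: (33n)! ~ sqrt(2π·33n) · (33n/e)^(33n). Hence
  (33n)! · e^(33n) / (33n)^(33n) ~ sqrt(2π·33n).
Dividing by sqrt(n): sqrt(2π·33n) / sqrt(n) = sqrt(2π·33) · n^((1−1)/2), so the limit is sqrt(2π·33).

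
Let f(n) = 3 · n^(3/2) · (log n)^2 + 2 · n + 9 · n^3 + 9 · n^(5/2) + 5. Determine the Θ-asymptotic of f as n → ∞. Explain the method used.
f(n) ∈ Θ(n^3)

Compare the terms by growth order. For large n, n^a · (log n)^b dominates n^a' · (log n)^b' iff a > a', or (a = a' and b > b'). Ranking the 5 terms shows the dominant one is 9 · n^3. Hence f(n) ∈ Θ(n^3).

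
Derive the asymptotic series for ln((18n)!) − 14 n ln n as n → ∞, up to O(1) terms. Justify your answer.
ln((18n)!) − 14 n ln n = 4 n ln n + 18(ln 18 − 1) n + (1/2) ln(2π·18n) + O(1/n)

Stirling: ln((18n)!) = 18n ln(18n) − 18n + (1/2) ln(2π·18n) + O(1/n).
Expand 18n ln(18n) = 18n (ln n + ln 18) = 18n ln n + 18n ln 18.
Subtract 14n ln n: leading term is (18 − 14) n ln n = 4 n ln n. The next term is 18n ln 18 − 18n = 18(ln 18 − 1) n. Then the (1/2) ln(2π·18n) correction.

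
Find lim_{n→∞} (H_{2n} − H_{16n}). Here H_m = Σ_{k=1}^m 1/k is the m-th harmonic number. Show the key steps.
lim = ln(2/16) = −ln 8

Euler-Maclaurin gives H_m = ln m + γ + 1/(2m) + O(1/m^2). The γ and O(1/m) terms cancel in the difference:
  H_{2n} − H_{16n} = ln(2n) − ln(16n) + O(1/n) = ln(2/16) + O(1/n).
Hence the limit is ln(2/16) = −ln 8.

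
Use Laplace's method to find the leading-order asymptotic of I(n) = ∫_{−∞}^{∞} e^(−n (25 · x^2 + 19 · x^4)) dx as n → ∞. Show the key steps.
I(n) ~ sqrt(π/(25n))

φ(x) = 25 · x^2 + 19 · x^4 has its unique global minimum at x* = 0 (since φ'(x) = 50x + 76x^3 = 0 only at x = 0 for real x with both coefficients positive, and φ → ∞ as |x| → ∞). At x* = 0, φ(0) = 0 and φ''(0) = 50. Laplace's method then gives
  I(n) ~ sqrt(2π / (n · φ''(0))) · e^(−n φ(0)) = sqrt(2π / (50n)) = sqrt(π/(25n)).
The 19 · x^4 term contributes only at subleading order (an O(1/n) relative correction).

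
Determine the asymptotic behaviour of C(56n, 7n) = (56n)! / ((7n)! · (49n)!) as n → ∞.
C(56n, 7n) ~ (16777216/823543)^(7n) · sqrt(4/(7π·7n))

Write N = 7n. Apply Stirling to each factorial:
  (8N)! ~ sqrt(2π·8N) · (8N/e)^(8N),
  N! ~ sqrt(2π N) · (N/e)^N,
  (7N)! ~ sqrt(2π·7N) · (7N/e)^(7N).
The exponential factors combine to (8N)^(8N) / (N^N · (7N)^(7N)) = 8^(8N)/7^(7N) = (8^8/7^7)^N = (16777216/823543)^N.
The square-root prefactors combine to sqrt(2π·8N) / (sqrt(2π N)·sqrt(2π·7N)) = sqrt(8 / (2π·7·N)) = sqrt(4/(7π·7n)).
Substituting N = 7n: C(56n, 7n) ~ (16777216/823543)^(7n) · sqrt(4/(7π·7n)).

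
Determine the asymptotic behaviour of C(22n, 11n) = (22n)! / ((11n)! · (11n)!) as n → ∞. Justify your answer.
C(22n, 11n) ~ (4)^(11n) · sqrt(1/(π·11n))

Write N = 11n. Apply Stirling to each factorial:
  (2N)! ~ sqrt(2π·2N) · (2N/e)^(2N),
  N! ~ sqrt(2π N) · (N/e)^N,
  (1N)! ~ sqrt(2π·1N) · (1N/e)^(1N).
The exponential factors combine to (2N)^(2N) / (N^N · (1N)^(1N)) = 2^(2N)/1^(1N) = (2^2/1^1)^N = (4)^N.
The square-root prefactors combine to sqrt(2π·2N) / (sqrt(2π N)·sqrt(2π·1N)) = sqrt(2 / (2π·1·N)) = sqrt(1/(π·11n)).
Substituting N = 11n: C(22n, 11n) ~ (4)^(11n) · sqrt(1/(π·11n)).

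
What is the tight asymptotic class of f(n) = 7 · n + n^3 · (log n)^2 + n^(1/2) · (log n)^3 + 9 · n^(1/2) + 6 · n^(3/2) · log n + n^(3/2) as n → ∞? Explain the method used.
f(n) ∈ Θ(n^3 · (log n)^2)

Compare the terms by growth order. For large n, n^a · (log n)^b dominates n^a' · (log n)^b' iff a > a', or (a = a' and b > b'). Ranking the 6 terms shows the dominant one is n^3 · (log n)^2. Hence f(n) ∈ Θ(n^3 · (log n)^2).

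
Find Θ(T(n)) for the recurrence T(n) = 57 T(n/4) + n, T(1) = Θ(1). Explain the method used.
T(n) = Θ(n^(log_4 57))

Master theorem: compare f(n) = n to n^(log_4 57) where log_4 57 ≈ 2.916. Since 1 < log_4 57, we have f(n) = O(n^(log_4 57 − ε)) for some ε > 0 — Case 1. Hence T(n) = Θ(n^(log_4 57)).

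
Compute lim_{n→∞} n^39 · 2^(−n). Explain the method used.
lim = 0

Exponentials with base > 1 dominate every fixed polynomial: for any fixed c, n^c / 2^n → 0 as n → ∞ (e.g. by the ratio test, or by writing 2^n = e^(n ln 2) and noting e^(n ln 2) / n^c → ∞). Hence n^39 · 2^(−n) = n^39 / 2^n → 0.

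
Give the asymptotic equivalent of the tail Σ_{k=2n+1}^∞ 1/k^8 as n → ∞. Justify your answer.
Σ_{k>2n} 1/k^8 ~ 1/(7 · (2n)^7)

Compare to the integral: ∫_{2n}^∞ x^(−8) dx = [−x^(−7)/7]_{2n}^∞ = 1/((8−1)·(2n)^7). Euler-Maclaurin then gives
  Σ_{k>2n} 1/k^8 = ∫_{2n}^∞ dx/x^8 − 1/(2·(2n)^8) + O(1/(2n)^9).
(Equivalently this is ζ(8) − Σ_{k≤2n} 1/k^8.)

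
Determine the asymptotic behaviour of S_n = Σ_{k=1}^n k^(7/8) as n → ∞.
S_n ~ (8/15) · n^(15/8)

Integral comparison: Σ_{k=1}^n k^(7/8) = ∫_0^n x^(7/8) dx + O(n^(7/8)). The integral is n^(1 + 7/8) / (1 + 7/8) = n^((7+8)/8) / ((7+8)/8) = (8/15) · n^(15/8).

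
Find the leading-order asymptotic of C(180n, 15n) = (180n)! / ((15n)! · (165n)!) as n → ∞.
C(180n, 15n) ~ (8916100448256/285311670611)^(15n) · sqrt(6/(11π·15n))

Write N = 15n. Apply Stirling to each factorial:
  (12N)! ~ sqrt(2π·12N) · (12N/e)^(12N),
  N! ~ sqrt(2π N) · (N/e)^N,
  (11N)! ~ sqrt(2π·11N) · (11N/e)^(11N).
The exponential factors combine to (12N)^(12N) / (N^N · (11N)^(11N)) = 12^(12N)/11^(11N) = (12^12/11^11)^N = (8916100448256/285311670611)^N.
The square-root prefactors combine to sqrt(2π·12N) / (sqrt(2π N)·sqrt(2π·11N)) = sqrt(12 / (2π·11·N)) = sqrt(6/(11π·15n)).
Substituting N = 15n: C(180n, 15n) ~ (8916100448256/285311670611)^(15n) · sqrt(6/(11π·15n)).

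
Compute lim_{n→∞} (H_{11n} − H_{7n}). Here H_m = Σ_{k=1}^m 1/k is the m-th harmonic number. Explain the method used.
lim = ln(11/7)

Euler-Maclaurin gives H_m = ln m + γ + 1/(2m) + O(1/m^2). The γ and O(1/m) terms cancel in the difference:
  H_{11n} − H_{7n} = ln(11n) − ln(7n) + O(1/n) = ln(11/7) + O(1/n).
Hence the limit is ln(11/7).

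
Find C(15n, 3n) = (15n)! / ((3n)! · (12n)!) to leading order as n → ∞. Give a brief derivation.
C(15n, 3n) ~ (3125/256)^(3n) · sqrt(5/(8π·3n))

Write N = 3n. Apply Stirling to each factorial:
  (5N)! ~ sqrt(2π·5N) · (5N/e)^(5N),
  N! ~ sqrt(2π N) · (N/e)^N,
  (4N)! ~ sqrt(2π·4N) · (4N/e)^(4N).
The exponential factors combine to (5N)^(5N) / (N^N · (4N)^(4N)) = 5^(5N)/4^(4N) = (5^5/4^4)^N = (3125/256)^N.
The square-root prefactors combine to sqrt(2π·5N) / (sqrt(2π N)·sqrt(2π·4N)) = sqrt(5 / (2π·4·N)) = sqrt(5/(8π·3n)).
Substituting N = 3n: C(15n, 3n) ~ (3125/256)^(3n) · sqrt(5/(8π·3n)).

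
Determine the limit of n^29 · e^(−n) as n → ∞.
lim = 0

Exponentials with base > 1 dominate every fixed polynomial: for any fixed c, n^c / e^n → 0 as n → ∞ (e.g. by the ratio test, or since e^n grows faster than any power of n). Hence n^29 · e^(−n) = n^29 / e^n → 0.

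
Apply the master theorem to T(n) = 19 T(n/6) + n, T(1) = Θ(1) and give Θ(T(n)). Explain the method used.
T(n) = Θ(n^(log_6 19))

Master theorem: compare f(n) = n to n^(log_6 19) where log_6 19 ≈ 1.643. Since 1 < log_6 19, we have f(n) = O(n^(log_6 19 − ε)) for some ε > 0 — Case 1. Hence T(n) = Θ(n^(log_6 19)).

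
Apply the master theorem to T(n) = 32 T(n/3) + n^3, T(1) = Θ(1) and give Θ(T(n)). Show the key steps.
T(n) = Θ(n^(log_3 32))

Master theorem: compare f(n) = n^3 to n^(log_3 32) where log_3 32 ≈ 3.155. Since 3 < log_3 32, we have f(n) = O(n^(log_3 32 − ε)) for some ε > 0 — Case 1. Hence T(n) = Θ(n^(log_3 32)).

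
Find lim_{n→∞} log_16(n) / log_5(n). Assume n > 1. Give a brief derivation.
lim = ln(5) / ln(16) = log_16(5)

Change of base: log_16(n) = ln n / ln 16 and log_5(n) = ln n / ln 5. The ratio is (ln n / ln 16) · (ln 5 / ln n) = ln 5 / ln 16, a constant independent of n. So the limit is ln 5 / ln 16 = log_16(5).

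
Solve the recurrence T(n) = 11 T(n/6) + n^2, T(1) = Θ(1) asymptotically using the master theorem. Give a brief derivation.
T(n) = Θ(n^2)

log_6 11 ≈ 1.338. f(n) = n^2 dominates n^(log_6 11) since 2 > 1.338, and the regularity condition a·f(n/b) = 11·(n/6)^2 = (11/36)·n^2 ≤ c·f(n) holds with c = 11/36 ≈ 0.306 < 1. So this is Case 3: T(n) = Θ(f(n)) = Θ(n^2).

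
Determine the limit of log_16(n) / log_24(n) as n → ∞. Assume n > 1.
lim = ln(24) / ln(16) = log_16(24)

Change of base: log_16(n) = ln n / ln 16 and log_24(n) = ln n / ln 24. The ratio is (ln n / ln 16) · (ln 24 / ln n) = ln 24 / ln 16, a constant independent of n. So the limit is ln 24 / ln 16 = log_16(24).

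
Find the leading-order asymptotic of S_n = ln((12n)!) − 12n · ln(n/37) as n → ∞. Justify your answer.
S_n ~ 12n · (ln 444 − 1) + O(ln n)

Stirling: ln((12n)!) = 12n ln(12n) − 12n + O(ln n).
  S_n = 12n ln(12n) − 12n − 12n ln(n/37) + O(ln n)
      = 12n ln(12n) − 12n ln n + 12n ln 37 − 12n + O(ln n)
      = 12n ln 12 + 12n ln 37 − 12n + O(ln n)
      = 12n (ln 444 − 1) + O(ln n).
Numerically ln(444) − 1 ≈ 5.0958.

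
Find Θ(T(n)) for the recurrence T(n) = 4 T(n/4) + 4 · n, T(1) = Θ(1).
T(n) = Θ(n log n)

log_4 4 = 1, and f(n) = 4 · n = Θ(n^(log_4 4)). This is Case 2 of the master theorem: T(n) = Θ(f(n) · log n) = Θ(n log n).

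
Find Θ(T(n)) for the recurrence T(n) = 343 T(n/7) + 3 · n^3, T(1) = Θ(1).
T(n) = Θ(n^3 log n)

log_7 343 = 3, and f(n) = 3 · n^3 = Θ(n^(log_7 343)). This is Case 2 of the master theorem: T(n) = Θ(f(n) · log n) = Θ(n^3 log n).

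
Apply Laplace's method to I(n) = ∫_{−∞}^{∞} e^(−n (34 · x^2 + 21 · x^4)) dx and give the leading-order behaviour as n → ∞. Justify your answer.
I(n) ~ sqrt(π/(34n))

φ(x) = 34 · x^2 + 21 · x^4 has its unique global minimum at x* = 0 (since φ'(x) = 68x + 84x^3 = 0 only at x = 0 for real x with both coefficients positive, and φ → ∞ as |x| → ∞). At x* = 0, φ(0) = 0 and φ''(0) = 68. Laplace's method then gives
  I(n) ~ sqrt(2π / (n · φ''(0))) · e^(−n φ(0)) = sqrt(2π / (68n)) = sqrt(π/(34n)).
The 21 · x^4 term contributes only at subleading order (an O(1/n) relative correction).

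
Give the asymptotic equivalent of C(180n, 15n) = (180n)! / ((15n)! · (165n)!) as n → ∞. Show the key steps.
C(180n, 15n) ~ (8916100448256/285311670611)^(15n) · sqrt(6/(11π·15n))

Write N = 15n. Apply Stirling to each factorial:
  (12N)! ~ sqrt(2π·12N) · (12N/e)^(12N),
  N! ~ sqrt(2π N) · (N/e)^N,
  (11N)! ~ sqrt(2π·11N) · (11N/e)^(11N).
The exponential factors combine to (12N)^(12N) / (N^N · (11N)^(11N)) = 12^(12N)/11^(11N) = (12^12/11^11)^N = (8916100448256/285311670611)^N.
The square-root prefactors combine to sqrt(2π·12N) / (sqrt(2π N)·sqrt(2π·11N)) = sqrt(12 / (2π·11·N)) = sqrt(6/(11π·15n)).
Substituting N = 15n: C(180n, 15n) ~ (8916100448256/285311670611)^(15n) · sqrt(6/(11π·15n)).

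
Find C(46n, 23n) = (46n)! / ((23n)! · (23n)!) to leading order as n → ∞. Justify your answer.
C(46n, 23n) ~ (4)^(23n) · sqrt(1/(π·23n))

Write N = 23n. Apply Stirling to each factorial:
  (2N)! ~ sqrt(2π·2N) · (2N/e)^(2N),
  N! ~ sqrt(2π N) · (N/e)^N,
  (1N)! ~ sqrt(2π·1N) · (1N/e)^(1N).
The exponential factors combine to (2N)^(2N) / (N^N · (1N)^(1N)) = 2^(2N)/1^(1N) = (2^2/1^1)^N = (4)^N.
The square-root prefactors combine to sqrt(2π·2N) / (sqrt(2π N)·sqrt(2π·1N)) = sqrt(2 / (2π·1·N)) = sqrt(1/(π·23n)).
Substituting N = 23n: C(46n, 23n) ~ (4)^(23n) · sqrt(1/(π·23n)).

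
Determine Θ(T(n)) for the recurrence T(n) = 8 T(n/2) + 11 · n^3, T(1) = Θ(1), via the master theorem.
T(n) = Θ(n^3 log n)

log_2 8 = 3, and f(n) = 11 · n^3 = Θ(n^(log_2 8)). This is Case 2 of the master theorem: T(n) = Θ(f(n) · log n) = Θ(n^3 log n).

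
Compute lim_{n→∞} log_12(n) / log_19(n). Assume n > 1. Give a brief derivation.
lim = ln(19) / ln(12) = log_12(19)

Change of base: log_12(n) = ln n / ln 12 and log_19(n) = ln n / ln 19. The ratio is (ln n / ln 12) · (ln 19 / ln n) = ln 19 / ln 12, a constant independent of n. So the limit is ln 19 / ln 12 = log_12(19).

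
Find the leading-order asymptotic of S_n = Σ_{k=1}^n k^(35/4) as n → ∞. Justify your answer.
S_n ~ (4/39) · n^(39/4)

Integral comparison: Σ_{k=1}^n k^(35/4) = ∫_0^n x^(35/4) dx + O(n^(35/4)). The integral is n^(1 + 35/4) / (1 + 35/4) = n^((35+4)/4) / ((35+4)/4) = (4/39) · n^(39/4).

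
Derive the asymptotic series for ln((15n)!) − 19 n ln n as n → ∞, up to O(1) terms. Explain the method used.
ln((15n)!) − 19 n ln n = −4 n ln n + 15(ln 15 − 1) n + (1/2) ln(2π·15n) + O(1/n)

Stirling: ln((15n)!) = 15n ln(15n) − 15n + (1/2) ln(2π·15n) + O(1/n).
Expand 15n ln(15n) = 15n (ln n + ln 15) = 15n ln n + 15n ln 15.
Subtract 19n ln n: leading term is (15 − 19) n ln n = −4 n ln n. The next term is 15n ln 15 − 15n = 15(ln 15 − 1) n. Then the (1/2) ln(2π·15n) correction.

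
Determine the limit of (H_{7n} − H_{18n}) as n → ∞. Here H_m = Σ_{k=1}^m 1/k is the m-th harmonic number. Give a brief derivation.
lim = ln(7/18)

Euler-Maclaurin gives H_m = ln m + γ + 1/(2m) + O(1/m^2). The γ and O(1/m) terms cancel in the difference:
  H_{7n} − H_{18n} = ln(7n) − ln(18n) + O(1/n) = ln(7/18) + O(1/n).
Hence the limit is ln(7/18).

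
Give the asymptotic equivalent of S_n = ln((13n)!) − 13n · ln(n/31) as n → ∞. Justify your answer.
S_n ~ 13n · (ln 403 − 1) + O(ln n)

Stirling: ln((13n)!) = 13n ln(13n) − 13n + O(ln n).
  S_n = 13n ln(13n) − 13n − 13n ln(n/31) + O(ln n)
      = 13n ln(13n) − 13n ln n + 13n ln 31 − 13n + O(ln n)
      = 13n ln 13 + 13n ln 31 − 13n + O(ln n)
      = 13n (ln 403 − 1) + O(ln n).
Numerically ln(403) − 1 ≈ 4.9989.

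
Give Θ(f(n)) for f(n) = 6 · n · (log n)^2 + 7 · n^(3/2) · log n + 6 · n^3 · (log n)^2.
f(n) ∈ Θ(n^3 · (log n)^2)

Compare the terms by growth order. For large n, n^a · (log n)^b dominates n^a' · (log n)^b' iff a > a', or (a = a' and b > b'). Ranking the 3 terms shows the dominant one is 6 · n^3 · (log n)^2. Hence f(n) ∈ Θ(n^3 · (log n)^2).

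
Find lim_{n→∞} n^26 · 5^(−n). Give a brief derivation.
lim = 0

Exponentials with base > 1 dominate every fixed polynomial: for any fixed c, n^c / 5^n → 0 as n → ∞ (e.g. by the ratio test, or by writing 5^n = e^(n ln 5) and noting e^(n ln 5) / n^c → ∞). Hence n^26 · 5^(−n) = n^26 / 5^n → 0.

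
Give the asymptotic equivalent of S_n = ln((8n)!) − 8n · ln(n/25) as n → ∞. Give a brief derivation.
S_n ~ 8n · (ln 200 − 1) + O(ln n)

Stirling: ln((8n)!) = 8n ln(8n) − 8n + O(ln n).
  S_n = 8n ln(8n) − 8n − 8n ln(n/25) + O(ln n)
      = 8n ln(8n) − 8n ln n + 8n ln 25 − 8n + O(ln n)
      = 8n ln 8 + 8n ln 25 − 8n + O(ln n)
      = 8n (ln 200 − 1) + O(ln n).
Numerically ln(200) − 1 ≈ 4.2983.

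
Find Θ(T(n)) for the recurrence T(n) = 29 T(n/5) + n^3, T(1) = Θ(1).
T(n) = Θ(n^3)

log_5 29 ≈ 2.092. f(n) = n^3 dominates n^(log_5 29) since 3 > 2.092, and the regularity condition a·f(n/b) = 29·(n/5)^3 = (29/125)·n^3 ≤ c·f(n) holds with c = 29/125 ≈ 0.232 < 1. So this is Case 3: T(n) = Θ(f(n)) = Θ(n^3).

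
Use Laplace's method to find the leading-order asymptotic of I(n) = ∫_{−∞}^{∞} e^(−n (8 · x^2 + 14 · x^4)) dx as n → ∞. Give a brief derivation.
I(n) ~ sqrt(π/(8n))

φ(x) = 8 · x^2 + 14 · x^4 has its unique global minimum at x* = 0 (since φ'(x) = 16x + 56x^3 = 0 only at x = 0 for real x with both coefficients positive, and φ → ∞ as |x| → ∞). At x* = 0, φ(0) = 0 and φ''(0) = 16. Laplace's method then gives
  I(n) ~ sqrt(2π / (n · φ''(0))) · e^(−n φ(0)) = sqrt(2π / (16n)) = sqrt(π/(8n)).
The 14 · x^4 term contributes only at subleading order (an O(1/n) relative correction).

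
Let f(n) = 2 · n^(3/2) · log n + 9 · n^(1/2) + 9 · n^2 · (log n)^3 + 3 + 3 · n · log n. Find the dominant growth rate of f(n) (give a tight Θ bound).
f(n) ∈ Θ(n^2 · (log n)^3)

Compare the terms by growth order. For large n, n^a · (log n)^b dominates n^a' · (log n)^b' iff a > a', or (a = a' and b > b'). Ranking the 5 terms shows the dominant one is 9 · n^2 · (log n)^3. Hence f(n) ∈ Θ(n^2 · (log n)^3).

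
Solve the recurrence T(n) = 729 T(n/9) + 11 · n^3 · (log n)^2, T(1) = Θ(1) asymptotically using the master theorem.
T(n) = Θ(n^3 · (log n)^3)

Here log_9 729 = 3 and f(n) = 11 · n^3 · (log n)^2 = Θ(n^(log_9 729) · (log n)^2). This is the extended Case 2 of the master theorem (f matches the critical exponent up to log factors), giving T(n) = Θ(n^(log_9 729) · (log n)^(2+1)) = Θ(n^3 · (log n)^3).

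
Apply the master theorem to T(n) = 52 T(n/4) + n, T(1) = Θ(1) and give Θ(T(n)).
T(n) = Θ(n^(log_4 52))

Master theorem: compare f(n) = n to n^(log_4 52) where log_4 52 ≈ 2.850. Since 1 < log_4 52, we have f(n) = O(n^(log_4 52 − ε)) for some ε > 0 — Case 1. Hence T(n) = Θ(n^(log_4 52)).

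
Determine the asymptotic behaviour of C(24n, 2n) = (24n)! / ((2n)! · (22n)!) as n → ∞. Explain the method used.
C(24n, 2n) ~ (8916100448256/285311670611)^(2n) · sqrt(6/(11π·2n))

Write N = 2n. Apply Stirling to each factorial:
  (12N)! ~ sqrt(2π·12N) · (12N/e)^(12N),
  N! ~ sqrt(2π N) · (N/e)^N,
  (11N)! ~ sqrt(2π·11N) · (11N/e)^(11N).
The exponential factors combine to (12N)^(12N) / (N^N · (11N)^(11N)) = 12^(12N)/11^(11N) = (12^12/11^11)^N = (8916100448256/285311670611)^N.
The square-root prefactors combine to sqrt(2π·12N) / (sqrt(2π N)·sqrt(2π·11N)) = sqrt(12 / (2π·11·N)) = sqrt(6/(11π·2n)).
Substituting N = 2n: C(24n, 2n) ~ (8916100448256/285311670611)^(2n) · sqrt(6/(11π·2n)).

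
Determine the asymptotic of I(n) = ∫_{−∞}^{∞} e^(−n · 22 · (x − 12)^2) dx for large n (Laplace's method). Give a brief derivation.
I(n) = sqrt(π/(22n))

Here φ(x) = 22 · (x − 12)^2 has its unique minimum at x* = 12 with φ(x*) = 0 and φ''(x*) = 44. Laplace's method gives
  I(n) ~ e^(−n φ(x*)) · sqrt(2π / (n · φ''(x*))) = sqrt(2π / (44n)) = sqrt(π/(22n)).
This is exact: substituting u = (x − 12)·sqrt(22n) gives I(n) = (1/sqrt(22n)) ∫_{−∞}^{∞} e^(−u^2) du = sqrt(π/(22n)).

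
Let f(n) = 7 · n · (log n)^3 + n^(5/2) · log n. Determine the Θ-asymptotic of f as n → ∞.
f(n) ∈ Θ(n^(5/2) · log n)

Compare the terms by growth order. For large n, n^a · (log n)^b dominates n^a' · (log n)^b' iff a > a', or (a = a' and b > b'). Ranking the 2 terms shows the dominant one is n^(5/2) · log n. Hence f(n) ∈ Θ(n^(5/2) · log n).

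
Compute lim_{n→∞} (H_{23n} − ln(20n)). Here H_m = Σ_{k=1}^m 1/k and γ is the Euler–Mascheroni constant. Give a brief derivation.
lim = ln(23/20) + γ

By Euler-Maclaurin, H_m = ln m + γ + O(1/m). So
  H_{23n} − ln(20n) = ln(23n) + γ − ln(20n) + O(1/n)
                       = ln(23/20) + γ + O(1/n).
Hence the limit is ln(23/20) + γ.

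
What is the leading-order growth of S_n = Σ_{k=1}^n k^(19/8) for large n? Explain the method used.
S_n ~ (8/27) · n^(27/8)

Integral comparison: Σ_{k=1}^n k^(19/8) = ∫_0^n x^(19/8) dx + O(n^(19/8)). The integral is n^(1 + 19/8) / (1 + 19/8) = n^((19+8)/8) / ((19+8)/8) = (8/27) · n^(27/8).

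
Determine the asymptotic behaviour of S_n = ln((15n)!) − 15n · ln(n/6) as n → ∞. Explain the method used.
S_n ~ 15n · (ln 90 − 1) + O(ln n)

Stirling: ln((15n)!) = 15n ln(15n) − 15n + O(ln n).
  S_n = 15n ln(15n) − 15n − 15n ln(n/6) + O(ln n)
      = 15n ln(15n) − 15n ln n + 15n ln 6 − 15n + O(ln n)
      = 15n ln 15 + 15n ln 6 − 15n + O(ln n)
      = 15n (ln 90 − 1) + O(ln n).
Numerically ln(90) − 1 ≈ 3.4998.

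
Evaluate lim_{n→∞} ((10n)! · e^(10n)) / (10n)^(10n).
lim = ∞

Stirling: (10n)! ~ sqrt(2π·10n) · (10n/e)^(10n). Hence
  (10n)! · e^(10n) / (10n)^(10n) ~ sqrt(2π·10n) = sqrt(2π·10) · sqrt(n) → ∞.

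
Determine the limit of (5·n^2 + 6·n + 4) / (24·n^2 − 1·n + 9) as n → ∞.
lim = 5/24

For large n the leading n^2 terms dominate both numerator and denominator. Dividing top and bottom by n^2, every other term tends to 0, leaving 5/24.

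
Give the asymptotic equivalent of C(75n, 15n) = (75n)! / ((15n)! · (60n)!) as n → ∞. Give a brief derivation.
C(75n, 15n) ~ (3125/256)^(15n) · sqrt(5/(8π·15n))

Write N = 15n. Apply Stirling to each factorial:
  (5N)! ~ sqrt(2π·5N) · (5N/e)^(5N),
  N! ~ sqrt(2π N) · (N/e)^N,
  (4N)! ~ sqrt(2π·4N) · (4N/e)^(4N).
The exponential factors combine to (5N)^(5N) / (N^N · (4N)^(4N)) = 5^(5N)/4^(4N) = (5^5/4^4)^N = (3125/256)^N.
The square-root prefactors combine to sqrt(2π·5N) / (sqrt(2π N)·sqrt(2π·4N)) = sqrt(5 / (2π·4·N)) = sqrt(5/(8π·15n)).
Substituting N = 15n: C(75n, 15n) ~ (3125/256)^(15n) · sqrt(5/(8π·15n)).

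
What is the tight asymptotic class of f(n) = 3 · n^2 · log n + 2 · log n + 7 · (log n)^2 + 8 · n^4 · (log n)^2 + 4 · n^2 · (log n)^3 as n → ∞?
f(n) ∈ Θ(n^4 · (log n)^2)

Compare the terms by growth order. For large n, n^a · (log n)^b dominates n^a' · (log n)^b' iff a > a', or (a = a' and b > b'). Ranking the 5 terms shows the dominant one is 8 · n^4 · (log n)^2. Hence f(n) ∈ Θ(n^4 · (log n)^2).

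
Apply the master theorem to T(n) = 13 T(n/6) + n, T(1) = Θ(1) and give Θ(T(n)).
T(n) = Θ(n^(log_6 13))

Master theorem: compare f(n) = n to n^(log_6 13) where log_6 13 ≈ 1.432. Since 1 < log_6 13, we have f(n) = O(n^(log_6 13 − ε)) for some ε > 0 — Case 1. Hence T(n) = Θ(n^(log_6 13)).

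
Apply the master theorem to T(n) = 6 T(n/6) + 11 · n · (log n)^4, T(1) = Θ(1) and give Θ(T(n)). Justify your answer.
T(n) = Θ(n · (log n)^5)

Here log_6 6 = 1 and f(n) = 11 · n · (log n)^4 = Θ(n^(log_6 6) · (log n)^4). This is the extended Case 2 of the master theorem (f matches the critical exponent up to log factors), giving T(n) = Θ(n^(log_6 6) · (log n)^(4+1)) = Θ(n · (log n)^5).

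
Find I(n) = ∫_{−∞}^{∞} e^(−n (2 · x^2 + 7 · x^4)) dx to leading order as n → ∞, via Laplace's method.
I(n) ~ sqrt(π/(2n))

φ(x) = 2 · x^2 + 7 · x^4 has its unique global minimum at x* = 0 (since φ'(x) = 4x + 28x^3 = 0 only at x = 0 for real x with both coefficients positive, and φ → ∞ as |x| → ∞). At x* = 0, φ(0) = 0 and φ''(0) = 4. Laplace's method then gives
  I(n) ~ sqrt(2π / (n · φ''(0))) · e^(−n φ(0)) = sqrt(2π / (4n)) = sqrt(π/(2n)).
The 7 · x^4 term contributes only at subleading order (an O(1/n) relative correction).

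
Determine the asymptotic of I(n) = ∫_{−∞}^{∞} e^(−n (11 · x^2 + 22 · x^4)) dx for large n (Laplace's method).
I(n) ~ sqrt(π/(11n))

φ(x) = 11 · x^2 + 22 · x^4 has its unique global minimum at x* = 0 (since φ'(x) = 22x + 88x^3 = 0 only at x = 0 for real x with both coefficients positive, and φ → ∞ as |x| → ∞). At x* = 0, φ(0) = 0 and φ''(0) = 22. Laplace's method then gives
  I(n) ~ sqrt(2π / (n · φ''(0))) · e^(−n φ(0)) = sqrt(2π / (22n)) = sqrt(π/(11n)).
The 22 · x^4 term contributes only at subleading order (an O(1/n) relative correction).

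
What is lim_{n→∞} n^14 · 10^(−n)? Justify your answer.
lim = 0

Exponentials with base > 1 dominate every fixed polynomial: for any fixed c, n^c / 10^n → 0 as n → ∞ (e.g. by the ratio test, or by writing 10^n = e^(n ln 10) and noting e^(n ln 10) / n^c → ∞). Hence n^14 · 10^(−n) = n^14 / 10^n → 0.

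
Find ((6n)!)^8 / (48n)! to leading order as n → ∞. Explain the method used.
((6n)!)^8/(48n)! ~ ((2π·6n)^(7/2) / sqrt(8)) · 8^(−8·6n)  →  0

Write N = 6n. Stirling: N! ~ sqrt(2π N)(N/e)^N and (8N)! ~ sqrt(2π·8N)·(8N/e)^(8N).
  (N!)^8/(8N)! ~ (2π N)^(8/2) (N/e)^(8N) / [sqrt(2π·8N) (8N/e)^(8N)]
     = (2π N)^(8/2) / sqrt(2π·8N) · (N/(8N))^(8N)
     = (2π N)^((8−1)/2) / sqrt(8) · 8^(−8N).
Since 8^8 > 1, the factor 8^(−8N) decays exponentially, so the ratio → 0. Substituting N = 6n gives the stated form.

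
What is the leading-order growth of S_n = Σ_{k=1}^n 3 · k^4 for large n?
S_n ~ 3 · n^5 / 5

By integral comparison (Euler-Maclaurin), Σ_{k=1}^n 3 · k^4 = 3 · ∫_0^n x^4 dx + O(n^4) = 3 · n^5/5 + O(n^4). (Equivalently, Faulhaber's formula gives the same leading term.)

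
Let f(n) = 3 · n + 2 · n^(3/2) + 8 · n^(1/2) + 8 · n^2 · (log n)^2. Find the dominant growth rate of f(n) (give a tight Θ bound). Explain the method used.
f(n) ∈ Θ(n^2 · (log n)^2)

Compare the terms by growth order. For large n, n^a · (log n)^b dominates n^a' · (log n)^b' iff a > a', or (a = a' and b > b'). Ranking the 4 terms shows the dominant one is 8 · n^2 · (log n)^2. Hence f(n) ∈ Θ(n^2 · (log n)^2).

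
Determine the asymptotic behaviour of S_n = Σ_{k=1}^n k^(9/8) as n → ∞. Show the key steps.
S_n ~ (8/17) · n^(17/8)

Integral comparison: Σ_{k=1}^n k^(9/8) = ∫_0^n x^(9/8) dx + O(n^(9/8)). The integral is n^(1 + 9/8) / (1 + 9/8) = n^((9+8)/8) / ((9+8)/8) = (8/17) · n^(17/8).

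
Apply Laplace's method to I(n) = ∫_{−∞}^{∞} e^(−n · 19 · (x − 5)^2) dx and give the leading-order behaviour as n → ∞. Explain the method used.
I(n) = sqrt(π/(19n))

Here φ(x) = 19 · (x − 5)^2 has its unique minimum at x* = 5 with φ(x*) = 0 and φ''(x*) = 38. Laplace's method gives
  I(n) ~ e^(−n φ(x*)) · sqrt(2π / (n · φ''(x*))) = sqrt(2π / (38n)) = sqrt(π/(19n)).
This is exact: substituting u = (x − 5)·sqrt(19n) gives I(n) = (1/sqrt(19n)) ∫_{−∞}^{∞} e^(−u^2) du = sqrt(π/(19n)).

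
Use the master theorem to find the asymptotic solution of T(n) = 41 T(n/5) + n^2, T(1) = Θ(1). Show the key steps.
T(n) = Θ(n^(log_5 41))

Master theorem: compare f(n) = n^2 to n^(log_5 41) where log_5 41 ≈ 2.307. Since 2 < log_5 41, we have f(n) = O(n^(log_5 41 − ε)) for some ε > 0 — Case 1. Hence T(n) = Θ(n^(log_5 41)).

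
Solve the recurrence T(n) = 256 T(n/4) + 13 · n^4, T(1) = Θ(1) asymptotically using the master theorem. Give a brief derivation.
T(n) = Θ(n^4 log n)

log_4 256 = 4, and f(n) = 13 · n^4 = Θ(n^(log_4 256)). This is Case 2 of the master theorem: T(n) = Θ(f(n) · log n) = Θ(n^4 log n).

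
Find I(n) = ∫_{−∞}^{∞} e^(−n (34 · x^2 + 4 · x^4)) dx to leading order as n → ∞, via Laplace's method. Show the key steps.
I(n) ~ sqrt(π/(34n))

φ(x) = 34 · x^2 + 4 · x^4 has its unique global minimum at x* = 0 (since φ'(x) = 68x + 16x^3 = 0 only at x = 0 for real x with both coefficients positive, and φ → ∞ as |x| → ∞). At x* = 0, φ(0) = 0 and φ''(0) = 68. Laplace's method then gives
  I(n) ~ sqrt(2π / (n · φ''(0))) · e^(−n φ(0)) = sqrt(2π / (68n)) = sqrt(π/(34n)).
The 4 · x^4 term contributes only at subleading order (an O(1/n) relative correction).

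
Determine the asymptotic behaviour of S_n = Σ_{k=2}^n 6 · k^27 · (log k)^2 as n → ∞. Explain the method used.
S_n ~ 3 · n^28 · (log n)^2 / 14

By integral comparison, S_n = ∫_1^n 6 · x^27 · (log x)^2 dx + O(n^27 · (log n)^2). For the integral, the leading term of ∫_1^n x^27 (log x)^2 dx is n^28/28 · (log n)^2 (by repeated integration by parts; each step lowers the log-exponent and produces a relatively O(1/log n) correction). Hence S_n ~ 3 · n^28 · (log n)^2 / 14.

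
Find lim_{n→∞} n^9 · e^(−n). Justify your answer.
lim = 0

Exponentials with base > 1 dominate every fixed polynomial: for any fixed c, n^c / e^n → 0 as n → ∞ (e.g. by the ratio test, or since e^n grows faster than any power of n). Hence n^9 · e^(−n) = n^9 / e^n → 0.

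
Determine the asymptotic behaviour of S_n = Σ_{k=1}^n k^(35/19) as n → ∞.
S_n ~ (19/54) · n^(54/19)

Integral comparison: Σ_{k=1}^n k^(35/19) = ∫_0^n x^(35/19) dx + O(n^(35/19)). The integral is n^(1 + 35/19) / (1 + 35/19) = n^((35+19)/19) / ((35+19)/19) = (19/54) · n^(54/19).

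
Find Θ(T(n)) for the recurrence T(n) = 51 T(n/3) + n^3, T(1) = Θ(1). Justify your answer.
T(n) = Θ(n^(log_3 51))

Master theorem: compare f(n) = n^3 to n^(log_3 51) where log_3 51 ≈ 3.579. Since 3 < log_3 51, we have f(n) = O(n^(log_3 51 − ε)) for some ε > 0 — Case 1. Hence T(n) = Θ(n^(log_3 51)).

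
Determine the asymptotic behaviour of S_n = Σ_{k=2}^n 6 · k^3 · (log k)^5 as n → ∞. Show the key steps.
S_n ~ 3 · n^4 · (log n)^5 / 2

By integral comparison, S_n = ∫_1^n 6 · x^3 · (log x)^5 dx + O(n^3 · (log n)^5). For the integral, the leading term of ∫_1^n x^3 (log x)^5 dx is n^4/4 · (log n)^5 (by repeated integration by parts; each step lowers the log-exponent and produces a relatively O(1/log n) correction). Hence S_n ~ 3 · n^4 · (log n)^5 / 2.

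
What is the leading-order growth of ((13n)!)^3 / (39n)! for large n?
((13n)!)^3/(39n)! ~ ((2π·13n)^(2/2) / sqrt(3)) · 3^(−3·13n)  →  0

Write N = 13n. Stirling: N! ~ sqrt(2π N)(N/e)^N and (3N)! ~ sqrt(2π·3N)·(3N/e)^(3N).
  (N!)^3/(3N)! ~ (2π N)^(3/2) (N/e)^(3N) / [sqrt(2π·3N) (3N/e)^(3N)]
     = (2π N)^(3/2) / sqrt(2π·3N) · (N/(3N))^(3N)
     = (2π N)^((3−1)/2) / sqrt(3) · 3^(−3N).
Since 3^3 > 1, the factor 3^(−3N) decays exponentially, so the ratio → 0. Substituting N = 13n gives the stated form.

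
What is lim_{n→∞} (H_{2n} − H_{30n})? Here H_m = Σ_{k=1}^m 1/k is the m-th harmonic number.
lim = ln(2/30) = −ln 15

Euler-Maclaurin gives H_m = ln m + γ + 1/(2m) + O(1/m^2). The γ and O(1/m) terms cancel in the difference:
  H_{2n} − H_{30n} = ln(2n) − ln(30n) + O(1/n) = ln(2/30) + O(1/n).
Hence the limit is ln(2/30) = −ln 15.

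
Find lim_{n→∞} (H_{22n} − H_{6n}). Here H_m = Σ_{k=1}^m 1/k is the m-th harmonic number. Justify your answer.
lim = ln(22/6) = ln(11/3)

Euler-Maclaurin gives H_m = ln m + γ + 1/(2m) + O(1/m^2). The γ and O(1/m) terms cancel in the difference:
  H_{22n} − H_{6n} = ln(22n) − ln(6n) + O(1/n) = ln(22/6) + O(1/n).
Hence the limit is ln(22/6) = ln(11/3).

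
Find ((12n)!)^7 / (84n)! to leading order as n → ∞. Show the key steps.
((12n)!)^7/(84n)! ~ ((2π·12n)^(6/2) / sqrt(7)) · 7^(−7·12n)  →  0

Write N = 12n. Stirling: N! ~ sqrt(2π N)(N/e)^N and (7N)! ~ sqrt(2π·7N)·(7N/e)^(7N).
  (N!)^7/(7N)! ~ (2π N)^(7/2) (N/e)^(7N) / [sqrt(2π·7N) (7N/e)^(7N)]
     = (2π N)^(7/2) / sqrt(2π·7N) · (N/(7N))^(7N)
     = (2π N)^((7−1)/2) / sqrt(7) · 7^(−7N).
Since 7^7 > 1, the factor 7^(−7N) decays exponentially, so the ratio → 0. Substituting N = 12n gives the stated form.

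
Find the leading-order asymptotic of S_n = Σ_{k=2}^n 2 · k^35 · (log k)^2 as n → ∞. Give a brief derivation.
S_n ~ n^36 · (log n)^2 / 18

By integral comparison, S_n = ∫_1^n 2 · x^35 · (log x)^2 dx + O(n^35 · (log n)^2). For the integral, the leading term of ∫_1^n x^35 (log x)^2 dx is n^36/36 · (log n)^2 (by repeated integration by parts; each step lowers the log-exponent and produces a relatively O(1/log n) correction). Hence S_n ~ n^36 · (log n)^2 / 18.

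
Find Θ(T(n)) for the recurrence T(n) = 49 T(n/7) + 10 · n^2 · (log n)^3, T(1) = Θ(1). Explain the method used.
T(n) = Θ(n^2 · (log n)^4)

Here log_7 49 = 2 and f(n) = 10 · n^2 · (log n)^3 = Θ(n^(log_7 49) · (log n)^3). This is the extended Case 2 of the master theorem (f matches the critical exponent up to log factors), giving T(n) = Θ(n^(log_7 49) · (log n)^(3+1)) = Θ(n^2 · (log n)^4).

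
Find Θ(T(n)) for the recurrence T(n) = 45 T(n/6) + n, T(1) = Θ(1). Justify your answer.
T(n) = Θ(n^(log_6 45))

Master theorem: compare f(n) = n to n^(log_6 45) where log_6 45 ≈ 2.125. Since 1 < log_6 45, we have f(n) = O(n^(log_6 45 − ε)) for some ε > 0 — Case 1. Hence T(n) = Θ(n^(log_6 45)).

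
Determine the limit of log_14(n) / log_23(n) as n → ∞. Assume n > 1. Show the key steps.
lim = ln(23) / ln(14) = log_14(23)

Change of base: log_14(n) = ln n / ln 14 and log_23(n) = ln n / ln 23. The ratio is (ln n / ln 14) · (ln 23 / ln n) = ln 23 / ln 14, a constant independent of n. So the limit is ln 23 / ln 14 = log_14(23).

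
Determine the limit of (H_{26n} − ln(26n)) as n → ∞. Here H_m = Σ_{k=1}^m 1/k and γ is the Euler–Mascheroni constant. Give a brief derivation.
lim = γ

By Euler-Maclaurin, H_m = ln m + γ + O(1/m). So
  H_{26n} − ln(26n) = ln(26n) + γ − ln(26n) + O(1/n)
                       = ln(26/26) + γ + O(1/n).
Hence the limit is γ (since ln 1 = 0).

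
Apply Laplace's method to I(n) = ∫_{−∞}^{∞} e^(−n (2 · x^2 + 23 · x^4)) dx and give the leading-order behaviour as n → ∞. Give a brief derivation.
I(n) ~ sqrt(π/(2n))

φ(x) = 2 · x^2 + 23 · x^4 has its unique global minimum at x* = 0 (since φ'(x) = 4x + 92x^3 = 0 only at x = 0 for real x with both coefficients positive, and φ → ∞ as |x| → ∞). At x* = 0, φ(0) = 0 and φ''(0) = 4. Laplace's method then gives
  I(n) ~ sqrt(2π / (n · φ''(0))) · e^(−n φ(0)) = sqrt(2π / (4n)) = sqrt(π/(2n)).
The 23 · x^4 term contributes only at subleading order (an O(1/n) relative correction).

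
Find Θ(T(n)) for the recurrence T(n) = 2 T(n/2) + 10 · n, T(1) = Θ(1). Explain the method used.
T(n) = Θ(n log n)

log_2 2 = 1, and f(n) = 10 · n = Θ(n^(log_2 2)). This is Case 2 of the master theorem: T(n) = Θ(f(n) · log n) = Θ(n log n).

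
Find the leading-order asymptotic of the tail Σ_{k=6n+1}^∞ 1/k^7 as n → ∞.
Σ_{k>6n} 1/k^7 ~ 1/(6 · (6n)^6)

Compare to the integral: ∫_{6n}^∞ x^(−7) dx = [−x^(−6)/6]_{6n}^∞ = 1/((7−1)·(6n)^6). Euler-Maclaurin then gives
  Σ_{k>6n} 1/k^7 = ∫_{6n}^∞ dx/x^7 − 1/(2·(6n)^7) + O(1/(6n)^8).
(Equivalently this is ζ(7) − Σ_{k≤6n} 1/k^7.)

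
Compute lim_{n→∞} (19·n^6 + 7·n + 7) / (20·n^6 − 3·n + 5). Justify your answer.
lim = 19/20

For large n the leading n^6 terms dominate both numerator and denominator. Dividing top and bottom by n^6, every other term tends to 0, leaving 19/20.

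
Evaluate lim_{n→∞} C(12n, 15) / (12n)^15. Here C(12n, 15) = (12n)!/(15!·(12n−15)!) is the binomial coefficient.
lim = 1/15! = 1/1307674368000

With N = 12n → ∞: C(N, 15) / N^15 = [N(N−1)…(N−14)] / (15! · N^15) = (1/15!) · 1 · (1 − 1/(12n)) · … · (1 − 14/(12n)). Each factor → 1 as N → ∞, so the limit is 1/15! = 1/1307674368000.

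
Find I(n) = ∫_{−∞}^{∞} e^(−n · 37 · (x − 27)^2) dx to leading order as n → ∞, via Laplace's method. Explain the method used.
I(n) = sqrt(π/(37n))

Here φ(x) = 37 · (x − 27)^2 has its unique minimum at x* = 27 with φ(x*) = 0 and φ''(x*) = 74. Laplace's method gives
  I(n) ~ e^(−n φ(x*)) · sqrt(2π / (n · φ''(x*))) = sqrt(2π / (74n)) = sqrt(π/(37n)).
This is exact: substituting u = (x − 27)·sqrt(37n) gives I(n) = (1/sqrt(37n)) ∫_{−∞}^{∞} e^(−u^2) du = sqrt(π/(37n)).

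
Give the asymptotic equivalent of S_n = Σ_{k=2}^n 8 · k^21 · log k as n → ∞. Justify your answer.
S_n ~ 4 · n^22 log n / 11 − 2 · n^22 / 121

By integral comparison, S_n = ∫_1^n 8 · x^21 · log x dx + O(n^21 · log n). For the integral, ∫ x^21 log x dx = n^22 log n / 22 − n^22/484 (integration by parts). Hence S_n ~ 4 · n^22 log n / 11 − 2 · n^22 / 121.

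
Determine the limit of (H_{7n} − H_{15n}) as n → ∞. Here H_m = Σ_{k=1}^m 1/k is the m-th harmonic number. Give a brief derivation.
lim = ln(7/15)

Euler-Maclaurin gives H_m = ln m + γ + 1/(2m) + O(1/m^2). The γ and O(1/m) terms cancel in the difference:
  H_{7n} − H_{15n} = ln(7n) − ln(15n) + O(1/n) = ln(7/15) + O(1/n).
Hence the limit is ln(7/15).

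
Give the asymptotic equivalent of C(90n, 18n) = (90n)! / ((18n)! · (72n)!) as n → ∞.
C(90n, 18n) ~ (3125/256)^(18n) · sqrt(5/(8π·18n))

Write N = 18n. Apply Stirling to each factorial:
  (5N)! ~ sqrt(2π·5N) · (5N/e)^(5N),
  N! ~ sqrt(2π N) · (N/e)^N,
  (4N)! ~ sqrt(2π·4N) · (4N/e)^(4N).
The exponential factors combine to (5N)^(5N) / (N^N · (4N)^(4N)) = 5^(5N)/4^(4N) = (5^5/4^4)^N = (3125/256)^N.
The square-root prefactors combine to sqrt(2π·5N) / (sqrt(2π N)·sqrt(2π·4N)) = sqrt(5 / (2π·4·N)) = sqrt(5/(8π·18n)).
Substituting N = 18n: C(90n, 18n) ~ (3125/256)^(18n) · sqrt(5/(8π·18n)).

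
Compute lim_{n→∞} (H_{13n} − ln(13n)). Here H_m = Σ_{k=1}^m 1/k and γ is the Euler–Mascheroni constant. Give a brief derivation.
lim = γ

By Euler-Maclaurin, H_m = ln m + γ + O(1/m). So
  H_{13n} − ln(13n) = ln(13n) + γ − ln(13n) + O(1/n)
                       = ln(13/13) + γ + O(1/n).
Hence the limit is γ (since ln 1 = 0).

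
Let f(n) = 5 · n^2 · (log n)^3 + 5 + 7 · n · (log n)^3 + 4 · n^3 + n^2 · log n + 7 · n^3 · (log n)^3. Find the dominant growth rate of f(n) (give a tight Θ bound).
f(n) ∈ Θ(n^3 · (log n)^3)

Compare the terms by growth order. For large n, n^a · (log n)^b dominates n^a' · (log n)^b' iff a > a', or (a = a' and b > b'). Ranking the 6 terms shows the dominant one is 7 · n^3 · (log n)^3. Hence f(n) ∈ Θ(n^3 · (log n)^3).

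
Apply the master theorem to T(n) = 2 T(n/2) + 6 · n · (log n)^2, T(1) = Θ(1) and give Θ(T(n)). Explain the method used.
T(n) = Θ(n · (log n)^3)

Here log_2 2 = 1 and f(n) = 6 · n · (log n)^2 = Θ(n^(log_2 2) · (log n)^2). This is the extended Case 2 of the master theorem (f matches the critical exponent up to log factors), giving T(n) = Θ(n^(log_2 2) · (log n)^(2+1)) = Θ(n · (log n)^3).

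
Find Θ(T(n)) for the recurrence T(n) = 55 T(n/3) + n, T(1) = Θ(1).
T(n) = Θ(n^(log_3 55))

Master theorem: compare f(n) = n to n^(log_3 55) where log_3 55 ≈ 3.648. Since 1 < log_3 55, we have f(n) = O(n^(log_3 55 − ε)) for some ε > 0 — Case 1. Hence T(n) = Θ(n^(log_3 55)).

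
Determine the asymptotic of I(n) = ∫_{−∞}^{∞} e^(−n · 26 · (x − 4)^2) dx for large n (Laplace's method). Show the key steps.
I(n) = sqrt(π/(26n))

Here φ(x) = 26 · (x − 4)^2 has its unique minimum at x* = 4 with φ(x*) = 0 and φ''(x*) = 52. Laplace's method gives
  I(n) ~ e^(−n φ(x*)) · sqrt(2π / (n · φ''(x*))) = sqrt(2π / (52n)) = sqrt(π/(26n)).
This is exact: substituting u = (x − 4)·sqrt(26n) gives I(n) = (1/sqrt(26n)) ∫_{−∞}^{∞} e^(−u^2) du = sqrt(π/(26n)).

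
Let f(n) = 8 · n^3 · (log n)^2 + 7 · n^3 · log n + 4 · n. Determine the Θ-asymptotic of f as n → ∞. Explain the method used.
f(n) ∈ Θ(n^3 · (log n)^2)

Compare the terms by growth order. For large n, n^a · (log n)^b dominates n^a' · (log n)^b' iff a > a', or (a = a' and b > b'). Ranking the 3 terms shows the dominant one is 8 · n^3 · (log n)^2. Hence f(n) ∈ Θ(n^3 · (log n)^2).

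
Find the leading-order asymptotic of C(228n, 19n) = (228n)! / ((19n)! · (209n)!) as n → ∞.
C(228n, 19n) ~ (8916100448256/285311670611)^(19n) · sqrt(6/(11π·19n))

Write N = 19n. Apply Stirling to each factorial:
  (12N)! ~ sqrt(2π·12N) · (12N/e)^(12N),
  N! ~ sqrt(2π N) · (N/e)^N,
  (11N)! ~ sqrt(2π·11N) · (11N/e)^(11N).
The exponential factors combine to (12N)^(12N) / (N^N · (11N)^(11N)) = 12^(12N)/11^(11N) = (12^12/11^11)^N = (8916100448256/285311670611)^N.
The square-root prefactors combine to sqrt(2π·12N) / (sqrt(2π N)·sqrt(2π·11N)) = sqrt(12 / (2π·11·N)) = sqrt(6/(11π·19n)).
Substituting N = 19n: C(228n, 19n) ~ (8916100448256/285311670611)^(19n) · sqrt(6/(11π·19n)).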